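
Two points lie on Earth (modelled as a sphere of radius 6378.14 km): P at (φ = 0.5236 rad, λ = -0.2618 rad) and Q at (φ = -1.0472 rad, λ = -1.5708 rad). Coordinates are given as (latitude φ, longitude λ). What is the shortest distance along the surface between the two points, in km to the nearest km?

12103 km

Let φ₁ = 0.5236 rad, φ₂ = -1.0472 rad, and Δλ = -1.3090 rad.
cos c = sin φ₁ sin φ₂ + cos φ₁ cos φ₂ cos Δλ = (0.5000)(-0.8660) + (0.8660)(0.5000)(0.2588) = -0.32094,
so c = arccos(-0.32094) = 1.89752 rad.
Distance = R·c = 6378.14 × 1.8975 ≈ 12103 km.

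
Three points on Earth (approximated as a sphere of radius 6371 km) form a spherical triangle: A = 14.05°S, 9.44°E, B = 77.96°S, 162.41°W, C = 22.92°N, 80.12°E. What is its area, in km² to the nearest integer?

Side lengths (central angles): a = 2.0595, b = 1.3684, c = 1.5337 rad; semiperimeter s = 2.4808.
By l'Huilier's theorem, tan(E/4) = √[tan(s/2) tan((s−a)/2) tan((s−b)/2) tan((s−c)/2)], giving spherical excess E = 1.6768 rad.
Area = E·R² = 1.6768 × (6371)² ≈ 68062464 km².

68062464 km²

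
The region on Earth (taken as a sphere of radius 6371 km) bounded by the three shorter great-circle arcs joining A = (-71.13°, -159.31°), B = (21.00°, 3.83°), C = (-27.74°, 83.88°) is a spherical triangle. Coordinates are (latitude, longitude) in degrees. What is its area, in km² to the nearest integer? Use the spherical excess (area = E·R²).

67294208 km²

Side lengths (central angles): a = 1.5948, b = 1.2542, c = 2.2499 rad; semiperimeter s = 2.5494.
By l'Huilier's theorem, tan(E/4) = √[tan(s/2) tan((s−a)/2) tan((s−b)/2) tan((s−c)/2)], giving spherical excess E = 1.6579 rad.
Area = E·R² = 1.6579 × (6371)² ≈ 67294208 km².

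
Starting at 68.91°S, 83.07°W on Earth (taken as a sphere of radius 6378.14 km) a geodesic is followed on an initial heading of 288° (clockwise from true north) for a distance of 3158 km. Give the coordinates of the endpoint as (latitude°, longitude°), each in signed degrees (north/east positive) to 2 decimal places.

-50.19°, -127.96°

Angular distance δ = d/R = 3158/6378.14 = 0.49513 rad; initial bearing θ = 5.0265 rad.
sin φ₂ = sin φ₁ cos δ + cos φ₁ sin δ cos θ = (-0.9330)(0.8799) + (0.3598)(0.4751)(0.3090) = -0.7681, so φ₂ = -50.19°.
Δλ = atan2(sin θ sin δ cos φ₁, cos δ − sin φ₁ sin φ₂) = atan2(-0.1626, 0.1632) = -44.891°.
λ₂ = -83.070° − 44.891° = -127.96°.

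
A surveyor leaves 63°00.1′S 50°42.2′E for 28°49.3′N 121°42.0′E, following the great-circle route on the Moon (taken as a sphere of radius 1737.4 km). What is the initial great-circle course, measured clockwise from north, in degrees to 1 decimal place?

60.3°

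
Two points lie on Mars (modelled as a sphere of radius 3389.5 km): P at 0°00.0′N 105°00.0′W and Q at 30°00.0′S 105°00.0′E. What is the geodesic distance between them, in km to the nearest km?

Let φ₁ = 0.0000 rad, φ₂ = -0.5236 rad, and Δλ = -2.6180 rad.
cos c = sin φ₁ sin φ₂ + cos φ₁ cos φ₂ cos Δλ = (0.0000)(-0.5000) + (1.0000)(0.8660)(-0.8660) = -0.75000,
so c = arccos(-0.75000) = 2.41886 rad.
Distance = R·c = 3389.5 × 2.4189 ≈ 8199 km.

8199 km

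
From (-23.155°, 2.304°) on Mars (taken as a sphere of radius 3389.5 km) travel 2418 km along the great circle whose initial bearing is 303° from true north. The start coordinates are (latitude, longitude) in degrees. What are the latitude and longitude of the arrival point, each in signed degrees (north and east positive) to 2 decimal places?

1.74°, -31.00°

Angular distance δ = d/R = 2418/3389.5 = 0.71338 rad; initial bearing θ = 5.2883 rad.
sin φ₂ = sin φ₁ cos δ + cos φ₁ sin δ cos θ = (-0.3932)(0.7562) + (0.9194)(0.6544)(0.5446) = 0.0304, so φ₂ = 1.74°.
Δλ = atan2(sin θ sin δ cos φ₁, cos δ − sin φ₁ sin φ₂) = atan2(-0.5046, 0.7681) = -33.303°.
λ₂ = 2.304° − 33.303° = -31.00°.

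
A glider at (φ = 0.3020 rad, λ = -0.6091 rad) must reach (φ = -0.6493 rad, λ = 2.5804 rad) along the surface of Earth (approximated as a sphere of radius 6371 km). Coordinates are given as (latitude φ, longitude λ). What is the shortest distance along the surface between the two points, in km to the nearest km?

With latitudes φ₁ = 17.303°, φ₂ = -37.202° and longitude difference Δλ = -177.255°:
cos c = sin φ₁ sin φ₂ + cos φ₁ cos φ₂ cos Δλ = (0.2974)(-0.6046) + (0.9547)(0.7965)(-0.9989) = -0.93942,
so c = arccos(-0.93942) = 2.79174 rad.
Distance = R·c = 6371 × 2.7917 ≈ 17786 km.

17786 km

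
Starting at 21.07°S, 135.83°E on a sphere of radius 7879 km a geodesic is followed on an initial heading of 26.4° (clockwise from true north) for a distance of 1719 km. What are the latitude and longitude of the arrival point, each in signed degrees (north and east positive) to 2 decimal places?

-9.79°, 141.43°

Angular distance δ = d/R = 1719/7879 = 0.21817 rad; initial bearing θ = 0.4608 rad.
sin φ₂ = sin φ₁ cos δ + cos φ₁ sin δ cos θ = (-0.3595)(0.9763) + (0.9331)(0.2164)(0.8957) = -0.1701, so φ₂ = -9.79°.
Δλ = atan2(sin θ sin δ cos φ₁, cos δ − sin φ₁ sin φ₂) = atan2(0.0898, 0.9152) = 5.605°.
λ₂ = 135.830° + 5.605° = 141.43°.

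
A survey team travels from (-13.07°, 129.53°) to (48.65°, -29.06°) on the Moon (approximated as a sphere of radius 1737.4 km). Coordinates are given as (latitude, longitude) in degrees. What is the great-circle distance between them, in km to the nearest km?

4253 km

Let φ₁ = -0.2281 rad, φ₂ = 0.8491 rad, and Δλ = -2.7679 rad.
Haversine: a = sin²(Δφ/2) + cos φ₁ cos φ₂ sin²(Δλ/2) = 0.2631 + (0.9741)(0.6607)(0.9655) = 0.88445.
Central angle c = 2·arcsin(√a) = 2.44791 rad.
Distance = R·c = 1737.4 × 2.4479 ≈ 4253 km.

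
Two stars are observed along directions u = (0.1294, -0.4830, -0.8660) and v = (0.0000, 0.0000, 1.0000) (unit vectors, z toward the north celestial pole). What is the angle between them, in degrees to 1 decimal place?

150.0°

u·v = -0.8660; |u| = 1.0000, |v| = 1.0000.
cos θ = (u·v)/(|u||v|) = -0.8660, so θ = 150.0°.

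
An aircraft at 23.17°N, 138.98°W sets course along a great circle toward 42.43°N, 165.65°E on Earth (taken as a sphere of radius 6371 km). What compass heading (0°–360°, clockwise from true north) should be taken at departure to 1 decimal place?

Δλ = -55.370° = -0.9664 rad.
y = sin Δλ · cos φ₂ = (-0.8228)(0.7381) = -0.6073
x = cos φ₁ sin φ₂ − sin φ₁ cos φ₂ cos Δλ = (0.9193)(0.6747) − (0.3935)(0.7381)(0.5683) = 0.4552
θ = atan2(y, x) = -53.15°; adding 360° gives 306.9°.

306.9°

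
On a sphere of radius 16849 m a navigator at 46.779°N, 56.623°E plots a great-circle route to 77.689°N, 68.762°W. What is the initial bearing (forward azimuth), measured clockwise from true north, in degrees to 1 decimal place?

347.1°

Δλ = -125.385° = -2.1884 rad.
y = sin Δλ · cos φ₂ = (-0.8153)(0.2132) = -0.1738
x = cos φ₁ sin φ₂ − sin φ₁ cos φ₂ cos Δλ = (0.6848)(0.9770) − (0.7287)(0.2132)(-0.5791) = 0.7590
θ = atan2(y, x) = -12.90°; adding 360° gives 347.1°.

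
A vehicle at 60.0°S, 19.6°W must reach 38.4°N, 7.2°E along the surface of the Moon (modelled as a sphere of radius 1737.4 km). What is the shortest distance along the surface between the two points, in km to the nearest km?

Let φ₁ = -1.0472 rad, φ₂ = 0.6702 rad, and Δλ = 0.4677 rad.
cos c = sin φ₁ sin φ₂ + cos φ₁ cos φ₂ cos Δλ = (-0.8660)(0.6211) + (0.5000)(0.7837)(0.8926) = -0.18817,
so c = arccos(-0.18817) = 1.76010 rad.
Distance = R·c = 1737.4 × 1.7601 ≈ 3058 km.

3058 km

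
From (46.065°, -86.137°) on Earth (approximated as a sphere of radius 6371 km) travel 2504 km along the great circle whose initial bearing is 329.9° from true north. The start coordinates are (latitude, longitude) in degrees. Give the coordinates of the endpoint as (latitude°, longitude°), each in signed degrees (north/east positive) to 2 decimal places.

Angular distance δ = d/R = 2504/6371 = 0.39303 rad; initial bearing θ = 5.7578 rad.
sin φ₂ = sin φ₁ cos δ + cos φ₁ sin δ cos θ = (0.7201)(0.9238) + (0.6938)(0.3830)(0.8652) = 0.8951, so φ₂ = 63.52°.
Δλ = atan2(sin θ sin δ cos φ₁, cos δ − sin φ₁ sin φ₂) = atan2(-0.1333, 0.2792) = -25.520°.
λ₂ = -86.137° − 25.520° = -111.66°.

63.52°, -111.66°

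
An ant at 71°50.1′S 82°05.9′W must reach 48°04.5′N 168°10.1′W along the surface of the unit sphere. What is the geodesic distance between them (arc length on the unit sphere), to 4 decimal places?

2.3360

With latitudes φ₁ = -71.835°, φ₂ = 48.075° and longitude difference Δλ = -86.070°:
cos c = sin φ₁ sin φ₂ + cos φ₁ cos φ₂ cos Δλ = (-0.9502)(0.7440) + (0.3118)(0.6682)(0.0685) = -0.69266,
so c = arccos(-0.69266) = 2.33597 rad.
On the unit sphere the arc length equals the central angle: 2.3360.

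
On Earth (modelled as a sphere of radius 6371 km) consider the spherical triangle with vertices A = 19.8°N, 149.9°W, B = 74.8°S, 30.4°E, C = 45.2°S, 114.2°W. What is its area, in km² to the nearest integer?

Side lengths (central angles): a = 1.0073, b = 1.2682, c = 2.1817 rad; semiperimeter s = 2.2286.
By l'Huilier's theorem, tan(E/4) = √[tan(s/2) tan((s−a)/2) tan((s−b)/2) tan((s−c)/2)], giving spherical excess E = 0.5247 rad.
Area = E·R² = 0.5247 × (6371)² ≈ 21298388 km².

21298388 km²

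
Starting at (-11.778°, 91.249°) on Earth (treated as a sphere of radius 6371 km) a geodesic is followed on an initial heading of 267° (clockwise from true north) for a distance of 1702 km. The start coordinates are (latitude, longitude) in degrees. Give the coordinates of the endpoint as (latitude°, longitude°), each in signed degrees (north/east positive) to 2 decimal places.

-12.15°, 75.61°

Angular distance δ = d/R = 1702/6371 = 0.26715 rad; initial bearing θ = 4.6600 rad.
sin φ₂ = sin φ₁ cos δ + cos φ₁ sin δ cos θ = (-0.2041)(0.9645) + (0.9789)(0.2640)(-0.0523) = -0.2104, so φ₂ = -12.15°.
Δλ = atan2(sin θ sin δ cos φ₁, cos δ − sin φ₁ sin φ₂) = atan2(-0.2581, 0.9216) = -15.644°.
λ₂ = 91.249° − 15.644° = 75.61°.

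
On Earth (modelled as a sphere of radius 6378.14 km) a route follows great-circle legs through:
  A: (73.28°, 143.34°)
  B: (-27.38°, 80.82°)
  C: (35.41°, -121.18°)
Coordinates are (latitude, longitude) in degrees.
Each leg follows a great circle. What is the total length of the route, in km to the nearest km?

29884 km

Leg A→B: central angle 1.8992 rad, distance 12113.6 km.
Leg B→C: central angle 2.7862 rad, distance 17770.5 km.
Total: 12113.6 + 17770.5 ≈ 29884 km.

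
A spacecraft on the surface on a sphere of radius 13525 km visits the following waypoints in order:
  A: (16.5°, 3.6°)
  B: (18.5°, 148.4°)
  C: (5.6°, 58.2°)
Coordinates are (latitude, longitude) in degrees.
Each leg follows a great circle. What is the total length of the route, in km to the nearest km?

Leg A→B: central angle 2.2822 rad, distance 30866.6 km.
Leg B→C: central angle 1.5431 rad, distance 20870.7 km.
Total: 30866.6 + 20870.7 ≈ 51737 km.

51737 km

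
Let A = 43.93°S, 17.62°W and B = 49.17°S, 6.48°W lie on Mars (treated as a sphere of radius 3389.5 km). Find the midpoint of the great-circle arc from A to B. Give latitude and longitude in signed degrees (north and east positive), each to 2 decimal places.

-46.69°, -12.32°

The central angle between A and B is δ = 0.1617 rad.
With f = 0.5, the slerp weights are sin((1−f)δ)/sin δ = 0.5016 and sin(fδ)/sin δ = 0.5016.
Weighted sum of the unit vectors: (0.5016)·(0.6864,-0.2180,-0.6938) + (0.5016)·(0.6496,-0.0738,-0.7567) = (0.6702, -0.1464, -0.7276).
Converting back: φ = atan2(z, √(x²+y²)) = -46.69°, λ = atan2(y, x) = -12.32°.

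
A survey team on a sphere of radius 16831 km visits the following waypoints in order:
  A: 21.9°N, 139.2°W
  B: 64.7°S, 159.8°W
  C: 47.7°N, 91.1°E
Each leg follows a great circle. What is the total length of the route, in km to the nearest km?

Leg A→B: central angle 1.5368 rad, distance 25866.5 km.
Leg B→C: central angle 2.4384 rad, distance 41041.2 km.
Total: 25866.5 + 41041.2 ≈ 66908 km.

66908 km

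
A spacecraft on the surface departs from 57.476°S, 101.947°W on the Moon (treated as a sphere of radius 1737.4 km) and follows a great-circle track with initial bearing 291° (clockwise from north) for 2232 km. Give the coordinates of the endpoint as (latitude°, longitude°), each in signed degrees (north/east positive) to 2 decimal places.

Angular distance δ = d/R = 2232/1737.4 = 1.28468 rad; initial bearing θ = 5.0789 rad.
sin φ₂ = sin φ₁ cos δ + cos φ₁ sin δ cos θ = (-0.8432)(0.2822) + (0.5377)(0.9593)(0.3584) = -0.0531, so φ₂ = -3.05°.
Δλ = atan2(sin θ sin δ cos φ₁, cos δ − sin φ₁ sin φ₂) = atan2(-0.4815, 0.2374) = -63.753°.
λ₂ = -101.947° − 63.753° = -165.70°.

-3.05°, -165.70°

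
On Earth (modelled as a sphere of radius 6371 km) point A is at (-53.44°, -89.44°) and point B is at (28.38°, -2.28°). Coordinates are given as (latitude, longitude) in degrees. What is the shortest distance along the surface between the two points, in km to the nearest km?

With latitudes φ₁ = -53.440°, φ₂ = 28.380° and longitude difference Δλ = 87.160°:
cos c = sin φ₁ sin φ₂ + cos φ₁ cos φ₂ cos Δλ = (-0.8032)(0.4753) + (0.5957)(0.8798)(0.0495) = -0.35582,
so c = arccos(-0.35582) = 1.93459 rad.
Distance = R·c = 6371 × 1.9346 ≈ 12325 km.

12325 km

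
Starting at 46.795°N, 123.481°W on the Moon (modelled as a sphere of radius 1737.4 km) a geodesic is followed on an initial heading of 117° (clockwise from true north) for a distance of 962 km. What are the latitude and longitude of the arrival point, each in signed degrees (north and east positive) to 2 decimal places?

Angular distance δ = d/R = 962/1737.4 = 0.55370 rad; initial bearing θ = 2.0420 rad.
sin φ₂ = sin φ₁ cos δ + cos φ₁ sin δ cos θ = (0.7289)(0.8506) + (0.6846)(0.5258)(-0.4540) = 0.4566, so φ₂ = 27.17°.
Δλ = atan2(sin θ sin δ cos φ₁, cos δ − sin φ₁ sin φ₂) = atan2(0.3208, 0.5178) = 31.777°.
λ₂ = -123.481° + 31.777° = -91.70°.

27.17°, -91.70°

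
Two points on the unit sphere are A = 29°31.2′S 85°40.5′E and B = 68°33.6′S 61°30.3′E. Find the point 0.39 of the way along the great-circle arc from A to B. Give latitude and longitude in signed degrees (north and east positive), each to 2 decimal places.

Central angle δ = 0.7245 rad. Interpolating on the sphere with fraction f = 0.39:
P = [sin((1−f)δ)·A + sin(fδ)·B] / sin δ = 0.6453·A + 0.4207·B in Cartesian coordinates,
giving P = (0.1157, 0.6951, -0.7095), i.e. latitude -45.20°, longitude 80.55°.

-45.20°, 80.55°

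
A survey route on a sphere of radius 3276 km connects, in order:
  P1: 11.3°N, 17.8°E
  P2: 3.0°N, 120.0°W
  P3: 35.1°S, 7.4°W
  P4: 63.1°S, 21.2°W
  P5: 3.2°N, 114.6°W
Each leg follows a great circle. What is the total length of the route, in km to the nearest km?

Leg P1→P2: central angle 2.3677 rad, distance 7756.6 km.
Leg P2→P3: central angle 1.9220 rad, distance 6296.6 km.
Leg P3→P4: central angle 0.5110 rad, distance 1674.0 km.
Leg P4→P5: central angle 1.6474 rad, distance 5397.0 km.
Total: 7756.6 + 6296.6 + 1674.0 + 5397.0 ≈ 21124 km.

21124 km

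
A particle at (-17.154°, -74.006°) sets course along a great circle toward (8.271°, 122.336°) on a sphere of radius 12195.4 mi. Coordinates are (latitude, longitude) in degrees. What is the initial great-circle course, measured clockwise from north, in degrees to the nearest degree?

Δλ = -163.658° = -2.8564 rad.
y = sin Δλ · cos φ₂ = (-0.2814)(0.9896) = -0.2784
x = cos φ₁ sin φ₂ − sin φ₁ cos φ₂ cos Δλ = (0.9555)(0.1439) − (-0.2949)(0.9896)(-0.9596) = -0.1426
θ = atan2(y, x) = -117.12°; adding 360° gives 243°.

243°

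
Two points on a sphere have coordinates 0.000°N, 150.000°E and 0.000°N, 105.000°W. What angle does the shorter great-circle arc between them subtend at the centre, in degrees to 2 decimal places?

105.00°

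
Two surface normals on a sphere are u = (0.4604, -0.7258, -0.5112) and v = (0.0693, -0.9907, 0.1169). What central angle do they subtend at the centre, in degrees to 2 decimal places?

46.28°

u·v = 0.6912; |u| = 1.0000, |v| = 1.0000.
cos θ = (u·v)/(|u||v|) = 0.6912, so θ = 46.28°.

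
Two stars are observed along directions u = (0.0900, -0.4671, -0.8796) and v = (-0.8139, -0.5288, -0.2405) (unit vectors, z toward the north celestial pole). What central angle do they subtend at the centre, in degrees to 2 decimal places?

67.34°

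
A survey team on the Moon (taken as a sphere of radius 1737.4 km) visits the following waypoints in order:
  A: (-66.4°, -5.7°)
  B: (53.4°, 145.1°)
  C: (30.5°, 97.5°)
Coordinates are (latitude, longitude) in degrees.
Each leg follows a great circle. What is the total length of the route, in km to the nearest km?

Leg A→B: central angle 2.8055 rad, distance 4874.2 km.
Leg B→C: central angle 0.7169 rad, distance 1245.5 km.
Total: 4874.2 + 1245.5 ≈ 6120 km.

6120 km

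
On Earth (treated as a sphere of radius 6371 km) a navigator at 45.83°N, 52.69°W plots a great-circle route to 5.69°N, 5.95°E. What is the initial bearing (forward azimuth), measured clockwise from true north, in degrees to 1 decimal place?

With φ₁ = 0.7999, φ₂ = 0.0993, Δλ = 1.0235 rad, the forward-azimuth formula gives
θ = atan2( sin Δλ cos φ₂ , cos φ₁ sin φ₂ − sin φ₁ cos φ₂ cos Δλ ) = atan2(0.8497, -0.3024) = 109.59°.
So the initial bearing is 109.6°.

109.6°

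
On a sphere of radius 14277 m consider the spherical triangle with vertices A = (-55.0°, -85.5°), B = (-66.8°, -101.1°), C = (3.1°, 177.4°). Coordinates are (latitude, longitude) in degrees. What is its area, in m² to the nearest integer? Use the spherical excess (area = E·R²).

Side lengths (central angles): a = 1.5624, b = 1.6861, c = 0.2433 rad; semiperimeter s = 1.7459.
By l'Huilier's theorem, tan(E/4) = √[tan(s/2) tan((s−a)/2) tan((s−b)/2) tan((s−c)/2)], giving spherical excess E = 0.2212 rad.
Area = E·R² = 0.2212 × (14277)² ≈ 45086618 m².

45086618 m²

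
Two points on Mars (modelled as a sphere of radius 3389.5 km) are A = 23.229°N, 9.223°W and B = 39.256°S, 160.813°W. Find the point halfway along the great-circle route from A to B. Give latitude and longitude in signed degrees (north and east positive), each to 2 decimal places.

The central angle between A and B is δ = 2.6371 rad.
With f = 0.5, the slerp weights are sin((1−f)δ)/sin δ = 2.0035 and sin(fδ)/sin δ = 2.0035.
Weighted sum of the unit vectors: (2.0035)·(0.9071,-0.1473,0.3944) + (2.0035)·(-0.7313,-0.2545,-0.6328) = (0.3521, -0.8049, -0.4776).
Converting back: φ = atan2(z, √(x²+y²)) = -28.53°, λ = atan2(y, x) = -66.37°.

-28.53°, -66.37°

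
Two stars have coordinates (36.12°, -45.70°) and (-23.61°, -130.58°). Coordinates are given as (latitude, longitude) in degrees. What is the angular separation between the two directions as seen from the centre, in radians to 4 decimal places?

1.7417 rad

In radians: φ₁ = 0.6304, φ₂ = -0.4121, Δλ = -84.880° = -1.4814 rad.
Haversine: a = sin²(Δφ/2) + cos φ₁ cos φ₂ sin²(Δλ/2) = 0.2480 + (0.8078)(0.9163)(0.4554) = 0.58502.
Central angle c = 2·arcsin(√a) = 1.74166 rad.
So the angular separation is 1.7417 rad.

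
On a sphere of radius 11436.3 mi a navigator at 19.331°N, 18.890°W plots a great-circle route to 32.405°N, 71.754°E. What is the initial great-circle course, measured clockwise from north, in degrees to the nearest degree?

59°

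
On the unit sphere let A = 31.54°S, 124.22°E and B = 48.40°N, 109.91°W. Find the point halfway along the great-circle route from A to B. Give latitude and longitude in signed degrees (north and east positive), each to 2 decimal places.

Central angle δ = 2.3785 rad. Interpolating on the sphere with fraction f = 0.5:
P = [sin((1−f)δ)·A + sin(fδ)·B] / sin δ = 1.3429·A + 1.3429·B in Cartesian coordinates,
giving P = (-0.9472, 0.1081, 0.3017), i.e. latitude 17.56°, longitude 173.49°.

17.56°, 173.49°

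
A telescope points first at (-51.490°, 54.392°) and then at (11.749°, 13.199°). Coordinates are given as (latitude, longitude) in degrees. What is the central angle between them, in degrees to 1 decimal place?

In radians: φ₁ = -0.8987, φ₂ = 0.2051, Δλ = -41.193° = -0.7190 rad.
Haversine: a = sin²(Δφ/2) + cos φ₁ cos φ₂ sin²(Δλ/2) = 0.2749 + (0.6227)(0.9790)(0.1238) = 0.35031.
Central angle c = 2·arcsin(√a) = 1.26674 rad.
So the angular separation is 72.6°.

72.6°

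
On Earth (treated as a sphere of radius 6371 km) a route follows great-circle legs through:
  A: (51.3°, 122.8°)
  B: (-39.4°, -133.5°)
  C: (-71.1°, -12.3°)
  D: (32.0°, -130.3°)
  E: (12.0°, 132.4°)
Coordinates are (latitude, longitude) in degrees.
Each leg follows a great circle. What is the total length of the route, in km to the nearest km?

45399 km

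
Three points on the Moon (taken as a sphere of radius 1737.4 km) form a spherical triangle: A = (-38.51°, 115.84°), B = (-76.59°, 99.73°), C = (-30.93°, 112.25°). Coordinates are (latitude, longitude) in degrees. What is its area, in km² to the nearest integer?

Side lengths (central angles): a = 0.8035, b = 0.1419, c = 0.6761 rad; semiperimeter s = 0.8108.
By l'Huilier's theorem, tan(E/4) = √[tan(s/2) tan((s−a)/2) tan((s−b)/2) tan((s−c)/2)], giving spherical excess E = 0.0242 rad.
Area = E·R² = 0.0242 × (1737.4)² ≈ 72936 km².

72936 km²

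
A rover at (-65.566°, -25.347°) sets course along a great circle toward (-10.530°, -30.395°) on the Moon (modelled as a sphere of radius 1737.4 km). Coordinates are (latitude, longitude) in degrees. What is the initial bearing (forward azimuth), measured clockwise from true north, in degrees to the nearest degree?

354°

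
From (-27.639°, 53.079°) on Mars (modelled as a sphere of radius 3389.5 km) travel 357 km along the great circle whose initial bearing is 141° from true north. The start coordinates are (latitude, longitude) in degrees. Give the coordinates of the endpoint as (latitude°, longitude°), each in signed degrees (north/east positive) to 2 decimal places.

-32.26°, 57.57°

Angular distance δ = d/R = 357/3389.5 = 0.10533 rad; initial bearing θ = 2.4609 rad.
sin φ₂ = sin φ₁ cos δ + cos φ₁ sin δ cos θ = (-0.4639)(0.9945) + (0.8859)(0.1051)(-0.7771) = -0.5337, so φ₂ = -32.26°.
Δλ = atan2(sin θ sin δ cos φ₁, cos δ − sin φ₁ sin φ₂) = atan2(0.0586, 0.7469) = 4.487°.
λ₂ = 53.079° + 4.487° = 57.57°.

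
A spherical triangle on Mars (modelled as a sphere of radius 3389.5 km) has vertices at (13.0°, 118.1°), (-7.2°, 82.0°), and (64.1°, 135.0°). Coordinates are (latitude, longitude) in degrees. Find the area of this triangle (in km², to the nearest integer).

Side lengths (central angles): a = 1.4222, b = 0.9153, c = 0.7184 rad; semiperimeter s = 1.5279.
By l'Huilier's theorem, tan(E/4) = √[tan(s/2) tan((s−a)/2) tan((s−b)/2) tan((s−c)/2)], giving spherical excess E = 0.3307 rad.
Area = E·R² = 0.3307 × (3389.5)² ≈ 3799844 km².

3799844 km²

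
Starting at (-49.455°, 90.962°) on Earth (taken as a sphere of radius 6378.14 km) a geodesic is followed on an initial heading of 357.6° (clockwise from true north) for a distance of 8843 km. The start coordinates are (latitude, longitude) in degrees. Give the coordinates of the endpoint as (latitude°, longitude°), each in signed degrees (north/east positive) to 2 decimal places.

Angular distance δ = d/R = 8843/6378.14 = 1.38645 rad; initial bearing θ = 6.2413 rad.
sin φ₂ = sin φ₁ cos δ + cos φ₁ sin δ cos θ = (-0.7599)(0.1833) + (0.6500)(0.9831)(0.9991) = 0.4992, so φ₂ = 29.95°.
Δλ = atan2(sin θ sin δ cos φ₁, cos δ − sin φ₁ sin φ₂) = atan2(-0.0268, 0.5626) = -2.723°.
λ₂ = 90.962° − 2.723° = 88.24°.

29.95°, 88.24°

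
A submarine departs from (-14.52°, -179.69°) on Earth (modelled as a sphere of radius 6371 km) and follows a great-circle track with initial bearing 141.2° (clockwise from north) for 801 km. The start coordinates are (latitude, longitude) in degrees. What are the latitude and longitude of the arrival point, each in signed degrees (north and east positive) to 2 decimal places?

-20.08°, -174.89°

Angular distance δ = d/R = 801/6371 = 0.12573 rad; initial bearing θ = 2.4644 rad.
sin φ₂ = sin φ₁ cos δ + cos φ₁ sin δ cos θ = (-0.2507)(0.9921) + (0.9681)(0.1254)(-0.7793) = -0.3433, so φ₂ = -20.08°.
Δλ = atan2(sin θ sin δ cos φ₁, cos δ − sin φ₁ sin φ₂) = atan2(0.0761, 0.9060) = 4.799°.
λ₂ = -179.690° + 4.799° = -174.89°.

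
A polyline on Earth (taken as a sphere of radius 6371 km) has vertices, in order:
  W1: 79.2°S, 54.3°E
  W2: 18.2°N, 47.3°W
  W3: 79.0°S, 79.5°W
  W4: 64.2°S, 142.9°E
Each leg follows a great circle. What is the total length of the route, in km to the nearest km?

Leg W1→W2: central angle 1.9205 rad, distance 12235.3 km.
Leg W2→W3: central angle 1.7246 rad, distance 10987.5 km.
Leg W3→W4: central angle 0.6051 rad, distance 3855.0 km.
Total: 12235.3 + 10987.5 + 3855.0 ≈ 27078 km.

27078 km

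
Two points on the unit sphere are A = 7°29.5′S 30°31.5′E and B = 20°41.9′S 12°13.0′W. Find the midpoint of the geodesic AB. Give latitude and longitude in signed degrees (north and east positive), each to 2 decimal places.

The central angle between A and B is δ = 0.7565 rad.
With f = 0.5, the slerp weights are sin((1−f)δ)/sin δ = 0.5380 and sin(fδ)/sin δ = 0.5380.
Weighted sum of the unit vectors: (0.5380)·(0.8541,0.5036,-0.1304) + (0.5380)·(0.9143,-0.1980,-0.3534) = (0.9514, 0.1644, -0.2603).
Converting back: φ = atan2(z, √(x²+y²)) = -15.09°, λ = atan2(y, x) = 9.81°.

-15.09°, 9.81°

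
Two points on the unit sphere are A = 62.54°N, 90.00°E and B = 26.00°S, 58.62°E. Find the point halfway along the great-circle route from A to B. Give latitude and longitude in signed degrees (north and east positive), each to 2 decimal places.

The central angle between A and B is δ = 1.6059 rad.
With f = 0.5, the slerp weights are sin((1−f)δ)/sin δ = 0.7199 and sin(fδ)/sin δ = 0.7199.
Weighted sum of the unit vectors: (0.7199)·(0.0000,0.4611,0.8873) + (0.7199)·(0.4680,0.7673,-0.4384) = (0.3369, 0.8843, 0.3232).
Converting back: φ = atan2(z, √(x²+y²)) = 18.86°, λ = atan2(y, x) = 69.14°.

18.86°, 69.14°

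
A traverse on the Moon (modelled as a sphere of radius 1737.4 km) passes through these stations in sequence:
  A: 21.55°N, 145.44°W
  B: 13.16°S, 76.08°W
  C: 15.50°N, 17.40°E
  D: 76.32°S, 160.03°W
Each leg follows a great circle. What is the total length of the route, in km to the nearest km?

Leg A→B: central angle 1.3329 rad, distance 2315.9 km.
Leg B→C: central angle 1.6889 rad, distance 2934.2 km.
Leg C→D: central angle 2.0798 rad, distance 3613.5 km.
Total: 2315.9 + 2934.2 + 3613.5 ≈ 8864 km.

8864 km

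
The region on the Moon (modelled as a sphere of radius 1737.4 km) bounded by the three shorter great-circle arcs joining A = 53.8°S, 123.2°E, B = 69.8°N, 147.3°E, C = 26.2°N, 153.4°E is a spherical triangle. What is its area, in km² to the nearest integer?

1142396 km²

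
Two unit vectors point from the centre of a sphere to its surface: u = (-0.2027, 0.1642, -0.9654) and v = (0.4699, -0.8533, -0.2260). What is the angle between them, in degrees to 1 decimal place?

u·v = -0.0172; |u| = 1.0000, |v| = 1.0000.
cos θ = (u·v)/(|u||v|) = -0.0172, so θ = 91.0°.

91.0°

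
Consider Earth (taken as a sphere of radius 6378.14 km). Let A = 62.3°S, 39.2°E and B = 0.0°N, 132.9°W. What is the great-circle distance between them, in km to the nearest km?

13071 km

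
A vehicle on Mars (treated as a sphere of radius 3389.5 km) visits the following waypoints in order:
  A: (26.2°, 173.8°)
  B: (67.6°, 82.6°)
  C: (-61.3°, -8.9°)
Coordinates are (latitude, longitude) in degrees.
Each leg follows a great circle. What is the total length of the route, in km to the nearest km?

Leg A→B: central angle 1.1582 rad, distance 3925.6 km.
Leg B→C: central angle 2.5248 rad, distance 8557.9 km.
Total: 3925.6 + 8557.9 ≈ 12483 km.

12483 km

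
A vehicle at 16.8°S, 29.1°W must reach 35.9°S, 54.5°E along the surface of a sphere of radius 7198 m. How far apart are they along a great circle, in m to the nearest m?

9444 m

With latitudes φ₁ = -16.800°, φ₂ = -35.900° and longitude difference Δλ = 83.600°:
Haversine: a = sin²(Δφ/2) + cos φ₁ cos φ₂ sin²(Δλ/2) = 0.0275 + (0.9573)(0.8100)(0.4443) = 0.37204.
Central angle c = 2·arcsin(√a) = 1.31200 rad.
Distance = R·c = 7198 × 1.3120 ≈ 9444 m.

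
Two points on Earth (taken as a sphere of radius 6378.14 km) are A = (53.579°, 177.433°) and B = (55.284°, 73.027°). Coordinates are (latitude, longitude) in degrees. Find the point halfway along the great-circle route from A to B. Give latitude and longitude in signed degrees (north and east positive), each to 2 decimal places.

66.33°, 126.77°

Central angle δ = 0.9554 rad. Interpolating on the sphere with fraction f = 0.5:
P = [sin((1−f)δ)·A + sin(fδ)·B] / sin δ = 0.5630·A + 0.5630·B in Cartesian coordinates,
giving P = (-0.2403, 0.3217, 0.9158), i.e. latitude 66.33°, longitude 126.77°.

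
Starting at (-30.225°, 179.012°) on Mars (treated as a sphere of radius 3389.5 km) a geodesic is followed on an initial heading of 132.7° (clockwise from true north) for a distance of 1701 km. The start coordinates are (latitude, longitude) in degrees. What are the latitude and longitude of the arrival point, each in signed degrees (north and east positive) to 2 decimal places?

Angular distance δ = d/R = 1701/3389.5 = 0.50184 rad; initial bearing θ = 2.3161 rad.
sin φ₂ = sin φ₁ cos δ + cos φ₁ sin δ cos θ = (-0.5034)(0.8767) + (0.8641)(0.4810)(-0.6782) = -0.7232, so φ₂ = -46.32°.
Δλ = atan2(sin θ sin δ cos φ₁, cos δ − sin φ₁ sin φ₂) = atan2(0.3055, 0.5126) = 30.789°.
λ₂ = 179.012° + 30.789° = 209.80° → -150.20° after wrapping to (−180°, 180°].

-46.32°, -150.20°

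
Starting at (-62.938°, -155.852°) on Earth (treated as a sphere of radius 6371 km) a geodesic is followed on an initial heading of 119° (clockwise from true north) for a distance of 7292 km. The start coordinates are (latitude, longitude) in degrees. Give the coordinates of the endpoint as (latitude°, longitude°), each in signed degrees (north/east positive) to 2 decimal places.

-34.68°, -51.42°

Angular distance δ = d/R = 7292/6371 = 1.14456 rad; initial bearing θ = 2.0769 rad.
sin φ₂ = sin φ₁ cos δ + cos φ₁ sin δ cos θ = (-0.8905)(0.4134) + (0.4550)(0.9105)(-0.4848) = -0.5690, so φ₂ = -34.68°.
Δλ = atan2(sin θ sin δ cos φ₁, cos δ − sin φ₁ sin φ₂) = atan2(0.3623, -0.0933) = 104.436°.
λ₂ = -155.852° + 104.436° = -51.42°.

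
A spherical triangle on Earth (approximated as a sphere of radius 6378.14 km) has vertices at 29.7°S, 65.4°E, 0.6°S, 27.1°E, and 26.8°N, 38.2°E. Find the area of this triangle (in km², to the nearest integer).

Side lengths (central angles): a = 0.5133, b = 1.0858, c = 0.8137 rad; semiperimeter s = 1.2064.
By l'Huilier's theorem, tan(E/4) = √[tan(s/2) tan((s−a)/2) tan((s−b)/2) tan((s−c)/2)], giving spherical excess E = 0.2184 rad.
Area = E·R² = 0.2184 × (6378.14)² ≈ 8884984 km².

8884984 km²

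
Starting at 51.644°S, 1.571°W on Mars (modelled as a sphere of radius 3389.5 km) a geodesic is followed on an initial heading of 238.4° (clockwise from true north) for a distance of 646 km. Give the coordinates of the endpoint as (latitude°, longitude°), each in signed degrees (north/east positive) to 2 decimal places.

Angular distance δ = d/R = 646/3389.5 = 0.19059 rad; initial bearing θ = 4.1609 rad.
sin φ₂ = sin φ₁ cos δ + cos φ₁ sin δ cos θ = (-0.7842)(0.9819) + (0.6205)(0.1894)(-0.5240) = -0.8316, so φ₂ = -56.26°.
Δλ = atan2(sin θ sin δ cos φ₁, cos δ − sin φ₁ sin φ₂) = atan2(-0.1001, 0.3298) = -16.888°.
λ₂ = -1.571° − 16.888° = -18.46°.

-56.26°, -18.46°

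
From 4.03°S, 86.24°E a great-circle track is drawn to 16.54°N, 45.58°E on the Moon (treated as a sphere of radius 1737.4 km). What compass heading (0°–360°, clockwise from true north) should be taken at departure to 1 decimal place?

With φ₁ = -0.0703, φ₂ = 0.2887, Δλ = -0.7097 rad, the forward-azimuth formula gives
θ = atan2( sin Δλ cos φ₂ , cos φ₁ sin φ₂ − sin φ₁ cos φ₂ cos Δλ ) = atan2(-0.6246, 0.3351) = -61.79°.
Adding 360° brings this into [0°, 360°): 298.2°.

298.2°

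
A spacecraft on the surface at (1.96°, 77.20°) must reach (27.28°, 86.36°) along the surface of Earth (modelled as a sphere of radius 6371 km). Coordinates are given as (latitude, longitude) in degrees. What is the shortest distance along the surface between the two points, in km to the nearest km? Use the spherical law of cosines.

Let φ₁ = 0.0342 rad, φ₂ = 0.4761 rad, and Δλ = 0.1599 rad.
cos c = sin φ₁ sin φ₂ + cos φ₁ cos φ₂ cos Δλ = (0.0342)(0.4583) + (0.9994)(0.8888)(0.9872) = 0.89261,
so c = arccos(0.89261) = 0.46770 rad.
Distance = R·c = 6371 × 0.4677 ≈ 2980 km.

2980 km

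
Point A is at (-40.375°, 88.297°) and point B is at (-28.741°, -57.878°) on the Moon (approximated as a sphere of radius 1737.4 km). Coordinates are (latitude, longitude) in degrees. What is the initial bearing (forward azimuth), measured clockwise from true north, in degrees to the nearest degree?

210°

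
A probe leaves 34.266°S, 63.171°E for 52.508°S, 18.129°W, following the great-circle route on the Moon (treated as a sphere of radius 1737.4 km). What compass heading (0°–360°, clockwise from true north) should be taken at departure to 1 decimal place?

224.9°

With φ₁ = -0.5981, φ₂ = -0.9164, Δλ = -1.4190 rad, the forward-azimuth formula gives
θ = atan2( sin Δλ cos φ₂ , cos φ₁ sin φ₂ − sin φ₁ cos φ₂ cos Δλ ) = atan2(-0.6016, -0.6039) = -135.11°.
Adding 360° brings this into [0°, 360°): 224.9°.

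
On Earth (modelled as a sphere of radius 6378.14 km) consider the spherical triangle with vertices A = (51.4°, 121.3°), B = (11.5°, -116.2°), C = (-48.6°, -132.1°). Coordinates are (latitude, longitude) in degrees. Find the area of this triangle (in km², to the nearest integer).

Side lengths (central angles): a = 1.0773, b = 2.3519, c = 1.7443 rad; semiperimeter s = 2.5868.
By l'Huilier's theorem, tan(E/4) = √[tan(s/2) tan((s−a)/2) tan((s−b)/2) tan((s−c)/2)], giving spherical excess E = 1.5831 rad.
Area = E·R² = 1.5831 × (6378.14)² ≈ 64403085 km².

64403085 km²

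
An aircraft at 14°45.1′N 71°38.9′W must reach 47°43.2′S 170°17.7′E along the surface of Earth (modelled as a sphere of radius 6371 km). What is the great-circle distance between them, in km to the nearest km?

13302 km

In radians: φ₁ = 0.2575, φ₂ = -0.8329, Δλ = -118.057° = -2.0605 rad.
cos c = sin φ₁ sin φ₂ + cos φ₁ cos φ₂ cos Δλ = (0.2546)(-0.7399) + (0.9670)(0.6728)(-0.4703) = -0.49439,
so c = arccos(-0.49439) = 2.08793 rad.
Distance = R·c = 6371 × 2.0879 ≈ 13302 km.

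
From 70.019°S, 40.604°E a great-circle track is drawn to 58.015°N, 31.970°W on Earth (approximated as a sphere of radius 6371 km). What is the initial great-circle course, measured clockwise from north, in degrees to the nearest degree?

Δλ = -72.574° = -1.2667 rad.
y = sin Δλ · cos φ₂ = (-0.9541)(0.5297) = -0.5054
x = cos φ₁ sin φ₂ − sin φ₁ cos φ₂ cos Δλ = (0.3417)(0.8482) − (-0.9398)(0.5297)(0.2995) = 0.4389
θ = atan2(y, x) = -49.03°; adding 360° gives 311°.

311°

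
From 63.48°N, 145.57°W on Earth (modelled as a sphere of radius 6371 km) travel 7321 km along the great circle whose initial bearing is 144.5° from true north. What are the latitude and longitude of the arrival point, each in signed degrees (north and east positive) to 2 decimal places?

Angular distance δ = d/R = 7321/6371 = 1.14911 rad; initial bearing θ = 2.5220 rad.
sin φ₂ = sin φ₁ cos δ + cos φ₁ sin δ cos θ = (0.8948)(0.4093) + (0.4465)(0.9124)(-0.8141) = 0.0346, so φ₂ = 1.98°.
Δλ = atan2(sin θ sin δ cos φ₁, cos δ − sin φ₁ sin φ₂) = atan2(0.2366, 0.3784) = 32.016°.
λ₂ = -145.570° + 32.016° = -113.55°.

1.98°, -113.55°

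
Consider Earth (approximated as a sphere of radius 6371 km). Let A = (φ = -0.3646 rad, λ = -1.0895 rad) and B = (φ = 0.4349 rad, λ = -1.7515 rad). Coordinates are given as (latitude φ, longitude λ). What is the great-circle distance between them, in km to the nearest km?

Let φ₁ = -0.3646 rad, φ₂ = 0.4349 rad, and Δλ = -0.6620 rad.
Haversine: a = sin²(Δφ/2) + cos φ₁ cos φ₂ sin²(Δλ/2) = 0.1515 + (0.9343)(0.9069)(0.1056) = 0.24096.
Central angle c = 2·arcsin(√a) = 1.02618 rad.
Distance = R·c = 6371 × 1.0262 ≈ 6538 km.

6538 km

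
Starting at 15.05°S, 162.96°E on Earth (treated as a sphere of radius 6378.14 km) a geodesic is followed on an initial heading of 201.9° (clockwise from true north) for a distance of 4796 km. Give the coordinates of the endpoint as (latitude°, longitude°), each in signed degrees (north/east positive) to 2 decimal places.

-53.29°, 137.73°

Angular distance δ = d/R = 4796/6378.14 = 0.75194 rad; initial bearing θ = 3.5238 rad.
sin φ₂ = sin φ₁ cos δ + cos φ₁ sin δ cos θ = (-0.2597)(0.7304) + (0.9657)(0.6831)(-0.9278) = -0.8017, so φ₂ = -53.29°.
Δλ = atan2(sin θ sin δ cos φ₁, cos δ − sin φ₁ sin φ₂) = atan2(-0.2460, 0.5222) = -25.228°.
λ₂ = 162.960° − 25.228° = 137.73°.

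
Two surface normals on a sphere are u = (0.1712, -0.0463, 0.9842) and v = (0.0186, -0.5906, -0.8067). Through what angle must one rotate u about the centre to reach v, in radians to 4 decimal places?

2.4394 rad

u·v = -0.7634; |u| = 1.0001, |v| = 1.0000.
cos θ = (u·v)/(|u||v|) = -0.7634, so θ = 2.4394 rad.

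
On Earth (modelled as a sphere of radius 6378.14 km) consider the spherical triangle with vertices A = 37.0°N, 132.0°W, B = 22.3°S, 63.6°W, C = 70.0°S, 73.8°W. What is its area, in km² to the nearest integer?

34962609 km²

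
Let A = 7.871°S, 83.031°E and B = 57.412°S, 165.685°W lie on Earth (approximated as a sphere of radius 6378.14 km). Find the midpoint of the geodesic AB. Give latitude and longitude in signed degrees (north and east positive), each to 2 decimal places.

The central angle between A and B is δ = 1.6492 rad.
With f = 0.5, the slerp weights are sin((1−f)δ)/sin δ = 0.7365 and sin(fδ)/sin δ = 0.7365.
Weighted sum of the unit vectors: (0.7365)·(0.1202,0.9833,-0.1369) + (0.7365)·(-0.5219,-0.1332,-0.8426) = (-0.2958, 0.6261, -0.7214).
Converting back: φ = atan2(z, √(x²+y²)) = -46.17°, λ = atan2(y, x) = 115.29°.

-46.17°, 115.29°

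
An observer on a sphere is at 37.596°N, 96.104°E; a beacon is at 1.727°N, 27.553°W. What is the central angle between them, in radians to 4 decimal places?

2.0048 rad

With latitudes φ₁ = 37.596°, φ₂ = 1.727° and longitude difference Δλ = -123.657°:
cos c = sin φ₁ sin φ₂ + cos φ₁ cos φ₂ cos Δλ = (0.6101)(0.0301) + (0.7923)(0.9995)(-0.5542) = -0.42054,
so c = arccos(-0.42054) = 2.00484 rad.
So the angular separation is 2.0048 rad.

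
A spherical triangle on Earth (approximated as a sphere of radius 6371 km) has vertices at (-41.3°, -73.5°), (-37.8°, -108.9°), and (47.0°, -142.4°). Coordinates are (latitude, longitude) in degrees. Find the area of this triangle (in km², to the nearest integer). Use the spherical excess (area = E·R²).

17486124 km²

Side lengths (central angles): a = 1.5697, b = 1.8737, c = 0.4770 rad; semiperimeter s = 1.9601.
By l'Huilier's theorem, tan(E/4) = √[tan(s/2) tan((s−a)/2) tan((s−b)/2) tan((s−c)/2)], giving spherical excess E = 0.4308 rad.
Area = E·R² = 0.4308 × (6371)² ≈ 17486124 km².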